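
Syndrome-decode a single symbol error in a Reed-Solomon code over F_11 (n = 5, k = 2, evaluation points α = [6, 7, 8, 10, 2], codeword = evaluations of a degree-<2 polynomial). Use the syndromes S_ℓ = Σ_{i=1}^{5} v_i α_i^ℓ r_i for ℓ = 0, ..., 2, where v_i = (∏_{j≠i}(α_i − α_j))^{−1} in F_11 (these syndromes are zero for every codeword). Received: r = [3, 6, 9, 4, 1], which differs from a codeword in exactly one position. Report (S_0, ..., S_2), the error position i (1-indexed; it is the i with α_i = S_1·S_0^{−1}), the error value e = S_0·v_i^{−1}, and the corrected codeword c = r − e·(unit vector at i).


S = (7, 3, 6), error at position 5, error magnitude e = 10, c = [3, 6, 9, 4, 2].

Step 1: column multipliers v_i = (∏_{j≠i}(α_i − α_j))^{−1} mod 11.
  i = 1 (α = 6): (6−7)(6−8)(6−10)(6−2) = (−1)·(−2)·(−4)·4 = −32 ≡ 1, so v_1 = 1^{−1} = 1 (mod 11).
  i = 2 (α = 7): (7−6)(7−8)(7−10)(7−2) = 1·(−1)·(−3)·5 = 15 ≡ 4, so v_2 = 4^{−1} = 3 (mod 11).
  i = 3 (α = 8): (8−6)(8−7)(8−10)(8−2) = 2·1·(−2)·6 = −24 ≡ 9, so v_3 = 9^{−1} = 5 (mod 11).
  i = 4 (α = 10): (10−6)(10−7)(10−8)(10−2) = 4·3·2·8 = 192 ≡ 5, so v_4 = 5^{−1} = 9 (mod 11).
  i = 5 (α = 2): (2−6)(2−7)(2−8)(2−10) = (−4)·(−5)·(−6)·(−8) = 960 ≡ 3, so v_5 = 3^{−1} = 4 (mod 11).
  v = [1, 3, 5, 9, 4].
Step 2: syndromes of r = [3, 6, 9, 4, 1] (all sums mod 11).
  S_0 = Σ v_i r_i = 1·3 + 3·6 + 5·9 + 9·4 + 4·1 = 106 ≡ 7.
  S_1 = Σ v_i α_i r_i = 1·6·3 + 3·7·6 + 5·8·9 + 9·10·4 + 4·2·1 = 872 ≡ 3.
  α_i^2 mod 11 = [3, 5, 9, 1, 4].
  S_2 = Σ v_i α_i^2 r_i = 1·3·3 + 3·5·6 + 5·9·9 + 9·1·4 + 4·4·1 = 556 ≡ 6.
  S = (7, 3, 6) ≠ 0, so r is not a codeword (an error is present).
Step 3: locate the error. For a single error e at position i, S_ℓ = v_i·e·α_i^ℓ, so α_err = S_1/S_0.
  S_0^{−1} = 7^{−1} = 8 (mod 11), so α_err = 3·8 = 24 ≡ 2 = α_5. Error position i = 5.
  Consistency check: S_2/S_1 = 6·4 = 24 ≡ 2 = α_err ✓ (single-error assumption holds).
Step 4: error magnitude e = S_0/v_5 = S_0·∏_{j≠5}(α_5 − α_j) = 7·3 = 21 ≡ 10 (mod 11).
Step 5: correct position 5: c_5 = r_5 − e = 1 − 10 ≡ 2 (mod 11). Hence c = [3, 6, 9, 4, 2].
  Check: interpolating c through the α_i gives m(x) = 7 + 3·x (degree < 2) with m(α_i) = c_i for every i, so c is indeed a codeword.


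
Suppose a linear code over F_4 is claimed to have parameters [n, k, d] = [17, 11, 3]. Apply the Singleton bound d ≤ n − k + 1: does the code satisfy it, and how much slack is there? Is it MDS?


Singleton RHS = n − k + 1 = 7, slack = 4, bound satisfied, not MDS.

Singleton bound: d ≤ n − k + 1.
Here n = 17, k = 11, so n − k + 1 = 7.
Given d = 3, check d ≤ 7: YES.
Slack = (n − k + 1) − d = 4.
The code is NOT MDS (slack = 4 > 0).
Description: the claimed parameters are [17, 11, 3]_4; such a code would be non-MDS.


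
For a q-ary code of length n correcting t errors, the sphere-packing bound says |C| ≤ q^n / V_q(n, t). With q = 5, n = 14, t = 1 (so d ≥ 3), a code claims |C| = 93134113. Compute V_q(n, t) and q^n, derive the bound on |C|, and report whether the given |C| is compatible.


V_q(n, t) = 57, q^n = 6103515625, Hamming bound = 107079221, |C| = 93134113 ≤ bound (satisfied).

Step 1: Compute V_q(n, t) = Σ_{j=0}^1 C(n, j) (q−1)^j.
  j = 0: C(14,0)·(4)^0 = 1·1 = 1.
  j = 1: C(14,1)·(4)^1 = 14·4 = 56.
  V_q(n, t) = 1 + 56 = 57.
Step 2: q^n = 5^14 = 6103515625.
Step 3: Hamming bound ⌊q^n / V_q(n,t)⌋ = ⌊6103515625/57⌋ = 107079221.
Step 4: Compare |C| = 93134113 to 107079221: satisfied.
The claimed |C| lies below the Hamming bound.


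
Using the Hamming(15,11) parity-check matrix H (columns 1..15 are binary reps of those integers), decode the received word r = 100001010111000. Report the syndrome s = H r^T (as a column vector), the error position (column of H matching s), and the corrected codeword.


s = (0, 0, 1, 0)^T, error position = 2, corrected codeword c = 110001010111000

Compute s = H r^T mod 2 one row at a time:
  s_1 = 1 + 0 + 1 + 1 + 1 + 0 + 0 + 0 = 4 ≡ 0 (mod 2).
  s_2 = 0 + 0 + 1 + 0 + 1 + 0 + 0 + 0 = 2 ≡ 0 (mod 2).
  s_3 = 0 + 0 + 1 + 0 + 1 + 1 + 0 + 0 = 3 ≡ 1 (mod 2).
  s_4 = 1 + 0 + 0 + 0 + 0 + 1 + 0 + 0 = 2 ≡ 0 (mod 2).
s = (0, 0, 1, 0)^T — this equals column 2 of H (binary 0010), so error is at position 2.
Correct: flip bit 2 of r = 100001010111000 to get c = 110001010111000.


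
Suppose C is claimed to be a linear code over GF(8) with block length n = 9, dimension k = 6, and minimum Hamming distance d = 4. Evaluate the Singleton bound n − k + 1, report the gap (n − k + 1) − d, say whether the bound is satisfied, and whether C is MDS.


Singleton RHS = n − k + 1 = 4, slack = 0, bound satisfied, MDS.

Singleton bound: d ≤ n − k + 1.
Here n = 9, k = 6, so n − k + 1 = 4.
Given d = 4, check d ≤ 4: YES.
Slack = (n − k + 1) − d = 0.
The code is MDS (slack = 0).
Description: the claimed parameters are [9, 6, 4]_8; such a code would be MDS (meets Singleton bound).


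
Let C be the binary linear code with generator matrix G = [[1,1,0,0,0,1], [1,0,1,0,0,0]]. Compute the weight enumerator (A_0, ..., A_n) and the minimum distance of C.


Weight distribution: A_0 = 1, A_2 = 1, A_3 = 2. Minimum distance d = 2.

Enumerate all 2^2 = 4 messages m ∈ F_2^2.
For each, compute codeword c = mG in F_2^6, then tally its weight.
  m = 00 → c = 000000, weight = 0.
  m = 10 → c = 110001, weight = 3.
  m = 01 → c = 101000, weight = 2.
  m = 11 → c = 011001, weight = 3.
Tally weights:
  weight 0: 1 codewords.
  weight 2: 1 codewords.
  weight 3: 2 codewords.
Minimum distance d = smallest w > 0 with A_w > 0 = 2.
Sanity: Σ A_w = 4 = 2^2 = 4 ✓.


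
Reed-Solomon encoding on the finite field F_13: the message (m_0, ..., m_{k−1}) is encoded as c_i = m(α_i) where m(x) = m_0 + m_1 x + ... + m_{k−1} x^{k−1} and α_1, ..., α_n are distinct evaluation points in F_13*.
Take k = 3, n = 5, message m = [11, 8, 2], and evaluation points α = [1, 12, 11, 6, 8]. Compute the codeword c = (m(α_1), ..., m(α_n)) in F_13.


c = [8, 5, 3, 1, 8]

Message polynomial: m(x) = 11 + 8·x + 2·x^2 (mod 13).
For each evaluation point α_i, compute m(α_i) mod 13:
  α_1 = 1: Horner steps 2 → 10 → 8, so m(1) = 8.
  α_2 = 12: Horner steps 2 → 6 → 5, so m(12) = 5.
  α_3 = 11: Horner steps 2 → 4 → 3, so m(11) = 3.
  α_4 = 6: Horner steps 2 → 7 → 1, so m(6) = 1.
  α_5 = 8: Horner steps 2 → 11 → 8, so m(8) = 8.
Codeword c = [8, 5, 3, 1, 8] ∈ F_13^5.


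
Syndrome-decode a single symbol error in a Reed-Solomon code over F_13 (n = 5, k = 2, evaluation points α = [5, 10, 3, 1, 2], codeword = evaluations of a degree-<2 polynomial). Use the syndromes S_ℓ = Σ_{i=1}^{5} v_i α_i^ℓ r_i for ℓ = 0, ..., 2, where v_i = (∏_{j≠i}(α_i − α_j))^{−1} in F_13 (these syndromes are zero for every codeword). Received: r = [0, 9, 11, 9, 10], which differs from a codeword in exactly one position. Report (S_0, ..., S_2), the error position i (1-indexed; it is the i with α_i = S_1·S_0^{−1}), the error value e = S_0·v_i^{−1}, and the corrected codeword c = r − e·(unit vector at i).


S = (11, 6, 8), error at position 2, error magnitude e = 4, c = [0, 5, 11, 9, 10].

Step 1: column multipliers v_i = (∏_{j≠i}(α_i − α_j))^{−1} mod 13.
  i = 1 (α = 5): (5−10)(5−3)(5−1)(5−2) = (−5)·2·4·3 = −120 ≡ 10, so v_1 = 10^{−1} = 4 (mod 13).
  i = 2 (α = 10): (10−5)(10−3)(10−1)(10−2) = 5·7·9·8 = 2520 ≡ 11, so v_2 = 11^{−1} = 6 (mod 13).
  i = 3 (α = 3): (3−5)(3−10)(3−1)(3−2) = (−2)·(−7)·2·1 = 28 ≡ 2, so v_3 = 2^{−1} = 7 (mod 13).
  i = 4 (α = 1): (1−5)(1−10)(1−3)(1−2) = (−4)·(−9)·(−2)·(−1) = 72 ≡ 7, so v_4 = 7^{−1} = 2 (mod 13).
  i = 5 (α = 2): (2−5)(2−10)(2−3)(2−1) = (−3)·(−8)·(−1)·1 = −24 ≡ 2, so v_5 = 2^{−1} = 7 (mod 13).
  v = [4, 6, 7, 2, 7].
Step 2: syndromes of r = [0, 9, 11, 9, 10] (all sums mod 13).
  S_0 = Σ v_i r_i = 4·0 + 6·9 + 7·11 + 2·9 + 7·10 = 219 ≡ 11.
  S_1 = Σ v_i α_i r_i = 4·5·0 + 6·10·9 + 7·3·11 + 2·1·9 + 7·2·10 = 929 ≡ 6.
  α_i^2 mod 13 = [12, 9, 9, 1, 4].
  S_2 = Σ v_i α_i^2 r_i = 4·12·0 + 6·9·9 + 7·9·11 + 2·1·9 + 7·4·10 = 1477 ≡ 8.
  S = (11, 6, 8) ≠ 0, so r is not a codeword (an error is present).
Step 3: locate the error. For a single error e at position i, S_ℓ = v_i·e·α_i^ℓ, so α_err = S_1/S_0.
  S_0^{−1} = 11^{−1} = 6 (mod 13), so α_err = 6·6 = 36 ≡ 10 = α_2. Error position i = 2.
  Consistency check: S_2/S_1 = 8·11 = 88 ≡ 10 = α_err ✓ (single-error assumption holds).
Step 4: error magnitude e = S_0/v_2 = S_0·∏_{j≠2}(α_2 − α_j) = 11·11 = 121 ≡ 4 (mod 13).
Step 5: correct position 2: c_2 = r_2 − e = 9 − 4 ≡ 5 (mod 13). Hence c = [0, 5, 11, 9, 10].
  Check: interpolating c through the α_i gives m(x) = 8 + 1·x (degree < 2) with m(α_i) = c_i for every i, so c is indeed a codeword.


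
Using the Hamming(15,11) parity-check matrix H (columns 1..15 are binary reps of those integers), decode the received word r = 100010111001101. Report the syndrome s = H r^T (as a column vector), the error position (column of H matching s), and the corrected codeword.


s = (1, 1, 0, 0)^T, error position = 12, corrected codeword c = 100010111000101

Compute s = H r^T mod 2 one row at a time:
  s_1 = 1 + 1 + 0 + 0 + 1 + 1 + 0 + 1 = 5 ≡ 1 (mod 2).
  s_2 = 0 + 1 + 0 + 1 + 1 + 1 + 0 + 1 = 5 ≡ 1 (mod 2).
  s_3 = 0 + 0 + 0 + 1 + 0 + 0 + 0 + 1 = 2 ≡ 0 (mod 2).
  s_4 = 1 + 0 + 1 + 1 + 1 + 0 + 1 + 1 = 6 ≡ 0 (mod 2).
s = (1, 1, 0, 0)^T — this equals column 12 of H (binary 1100), so error is at position 12.
Correct: flip bit 12 of r = 100010111001101 to get c = 100010111000101.


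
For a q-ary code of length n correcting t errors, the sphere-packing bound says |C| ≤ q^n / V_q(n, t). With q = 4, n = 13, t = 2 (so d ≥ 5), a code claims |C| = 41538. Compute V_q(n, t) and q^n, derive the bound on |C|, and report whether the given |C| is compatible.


V_q(n, t) = 742, q^n = 67108864, Hamming bound = 90443, |C| = 41538 ≤ bound (satisfied).

Step 1: Compute V_q(n, t) = Σ_{j=0}^2 C(n, j) (q−1)^j.
  j = 0: C(13,0)·(3)^0 = 1·1 = 1.
  j = 1: C(13,1)·(3)^1 = 13·3 = 39.
  j = 2: C(13,2)·(3)^2 = 78·9 = 702.
  V_q(n, t) = 1 + 39 + 702 = 742.
Step 2: q^n = 4^13 = 67108864.
Step 3: Hamming bound ⌊q^n / V_q(n,t)⌋ = ⌊67108864/742⌋ = 90443.
Step 4: Compare |C| = 41538 to 90443: satisfied.
The claimed |C| lies below the Hamming bound.


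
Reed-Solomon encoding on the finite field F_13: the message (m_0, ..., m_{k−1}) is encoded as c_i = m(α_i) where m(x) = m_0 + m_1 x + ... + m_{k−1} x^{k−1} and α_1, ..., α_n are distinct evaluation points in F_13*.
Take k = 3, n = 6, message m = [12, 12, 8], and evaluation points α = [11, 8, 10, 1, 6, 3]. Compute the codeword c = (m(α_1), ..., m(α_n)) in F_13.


c = [7, 9, 9, 6, 8, 3]

Message polynomial: m(x) = 12 + 12·x + 8·x^2 (mod 13).
For each evaluation point α_i, compute m(α_i) mod 13:
  α_1 = 11: Horner steps 8 → 9 → 7, so m(11) = 7.
  α_2 = 8: Horner steps 8 → 11 → 9, so m(8) = 9.
  α_3 = 10: Horner steps 8 → 1 → 9, so m(10) = 9.
  α_4 = 1: Horner steps 8 → 7 → 6, so m(1) = 6.
  α_5 = 6: Horner steps 8 → 8 → 8, so m(6) = 8.
  α_6 = 3: Horner steps 8 → 10 → 3, so m(3) = 3.
Codeword c = [7, 9, 9, 6, 8, 3] ∈ F_13^6.


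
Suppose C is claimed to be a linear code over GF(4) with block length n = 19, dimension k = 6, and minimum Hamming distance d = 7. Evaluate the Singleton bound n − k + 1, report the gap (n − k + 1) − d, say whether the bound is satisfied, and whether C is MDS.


Singleton RHS = n − k + 1 = 14, slack = 7, bound satisfied, not MDS.

Singleton bound: d ≤ n − k + 1.
Here n = 19, k = 6, so n − k + 1 = 14.
Given d = 7, check d ≤ 14: YES.
Slack = (n − k + 1) − d = 7.
The code is NOT MDS (slack = 7 > 0).
Description: the claimed parameters are [19, 6, 7]_4; such a code would be non-MDS.


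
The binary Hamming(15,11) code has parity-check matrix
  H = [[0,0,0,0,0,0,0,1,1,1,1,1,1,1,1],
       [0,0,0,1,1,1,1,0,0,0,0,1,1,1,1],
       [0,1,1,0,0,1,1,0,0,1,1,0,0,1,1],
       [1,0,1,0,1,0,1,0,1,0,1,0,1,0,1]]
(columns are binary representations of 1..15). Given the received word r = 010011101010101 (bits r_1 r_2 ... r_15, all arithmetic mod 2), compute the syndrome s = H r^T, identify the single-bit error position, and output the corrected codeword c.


s = (0, 1, 1, 0)^T, error position = 6, corrected codeword c = 010010101010101

Compute s = H r^T mod 2 one row at a time:
  s_1 = 0 + 1 + 0 + 1 + 0 + 1 + 0 + 1 = 4 ≡ 0 (mod 2).
  s_2 = 0 + 1 + 1 + 1 + 0 + 1 + 0 + 1 = 5 ≡ 1 (mod 2).
  s_3 = 1 + 0 + 1 + 1 + 0 + 1 + 0 + 1 = 5 ≡ 1 (mod 2).
  s_4 = 0 + 0 + 1 + 1 + 1 + 1 + 1 + 1 = 6 ≡ 0 (mod 2).
s = (0, 1, 1, 0)^T — this equals column 6 of H (binary 0110), so error is at position 6.
Correct: flip bit 6 of r = 010011101010101 to get c = 010010101010101.


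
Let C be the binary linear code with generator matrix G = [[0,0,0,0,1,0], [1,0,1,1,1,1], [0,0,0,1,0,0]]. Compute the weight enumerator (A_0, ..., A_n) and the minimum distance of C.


Weight distribution: A_0 = 1, A_1 = 2, A_2 = 1, A_3 = 1, A_4 = 2, A_5 = 1. Minimum distance d = 1.

Enumerate all 2^3 = 8 messages m ∈ F_2^3.
For each, compute codeword c = mG in F_2^6, then tally its weight.
  m = 000 → c = 000000, weight = 0.
  m = 100 → c = 000010, weight = 1.
  m = 010 → c = 101111, weight = 5.
  m = 110 → c = 101101, weight = 4.
  m = 001 → c = 000100, weight = 1.
  m = 101 → c = 000110, weight = 2.
  m = 011 → c = 101011, weight = 4.
  m = 111 → c = 101001, weight = 3.
Tally weights:
  weight 0: 1 codewords.
  weight 1: 2 codewords.
  weight 2: 1 codewords.
  weight 3: 1 codewords.
  weight 4: 2 codewords.
  weight 5: 1 codewords.
Minimum distance d = smallest w > 0 with A_w > 0 = 1.
Sanity: Σ A_w = 8 = 2^3 = 8 ✓.


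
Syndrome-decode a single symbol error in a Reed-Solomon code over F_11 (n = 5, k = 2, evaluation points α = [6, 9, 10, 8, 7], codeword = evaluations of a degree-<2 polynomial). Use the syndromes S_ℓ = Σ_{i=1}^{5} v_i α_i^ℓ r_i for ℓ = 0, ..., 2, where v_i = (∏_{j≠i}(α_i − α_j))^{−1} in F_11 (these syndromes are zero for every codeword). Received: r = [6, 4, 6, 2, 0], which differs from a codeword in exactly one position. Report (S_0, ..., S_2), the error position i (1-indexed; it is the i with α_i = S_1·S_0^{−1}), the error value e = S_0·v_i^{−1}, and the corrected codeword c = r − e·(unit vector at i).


S = (4, 2, 1), error at position 1, error magnitude e = 8, c = [9, 4, 6, 2, 0].

Step 1: column multipliers v_i = (∏_{j≠i}(α_i − α_j))^{−1} mod 11.
  i = 1 (α = 6): (6−9)(6−10)(6−8)(6−7) = (−3)·(−4)·(−2)·(−1) = 24 ≡ 2, so v_1 = 2^{−1} = 6 (mod 11).
  i = 2 (α = 9): (9−6)(9−10)(9−8)(9−7) = 3·(−1)·1·2 = −6 ≡ 5, so v_2 = 5^{−1} = 9 (mod 11).
  i = 3 (α = 10): (10−6)(10−9)(10−8)(10−7) = 4·1·2·3 = 24 ≡ 2, so v_3 = 2^{−1} = 6 (mod 11).
  i = 4 (α = 8): (8−6)(8−9)(8−10)(8−7) = 2·(−1)·(−2)·1 = 4 ≡ 4, so v_4 = 4^{−1} = 3 (mod 11).
  i = 5 (α = 7): (7−6)(7−9)(7−10)(7−8) = 1·(−2)·(−3)·(−1) = −6 ≡ 5, so v_5 = 5^{−1} = 9 (mod 11).
  v = [6, 9, 6, 3, 9].
Step 2: syndromes of r = [6, 4, 6, 2, 0] (all sums mod 11).
  S_0 = Σ v_i r_i = 6·6 + 9·4 + 6·6 + 3·2 + 9·0 = 114 ≡ 4.
  S_1 = Σ v_i α_i r_i = 6·6·6 + 9·9·4 + 6·10·6 + 3·8·2 + 9·7·0 = 948 ≡ 2.
  α_i^2 mod 11 = [3, 4, 1, 9, 5].
  S_2 = Σ v_i α_i^2 r_i = 6·3·6 + 9·4·4 + 6·1·6 + 3·9·2 + 9·5·0 = 342 ≡ 1.
  S = (4, 2, 1) ≠ 0, so r is not a codeword (an error is present).
Step 3: locate the error. For a single error e at position i, S_ℓ = v_i·e·α_i^ℓ, so α_err = S_1/S_0.
  S_0^{−1} = 4^{−1} = 3 (mod 11), so α_err = 2·3 = 6 ≡ 6 = α_1. Error position i = 1.
  Consistency check: S_2/S_1 = 1·6 = 6 ≡ 6 = α_err ✓ (single-error assumption holds).
Step 4: error magnitude e = S_0/v_1 = S_0·∏_{j≠1}(α_1 − α_j) = 4·2 = 8 ≡ 8 (mod 11).
Step 5: correct position 1: c_1 = r_1 − e = 6 − 8 ≡ 9 (mod 11). Hence c = [9, 4, 6, 2, 0].
  Check: interpolating c through the α_i gives m(x) = 8 + 2·x (degree < 2) with m(α_i) = c_i for every i, so c is indeed a codeword.


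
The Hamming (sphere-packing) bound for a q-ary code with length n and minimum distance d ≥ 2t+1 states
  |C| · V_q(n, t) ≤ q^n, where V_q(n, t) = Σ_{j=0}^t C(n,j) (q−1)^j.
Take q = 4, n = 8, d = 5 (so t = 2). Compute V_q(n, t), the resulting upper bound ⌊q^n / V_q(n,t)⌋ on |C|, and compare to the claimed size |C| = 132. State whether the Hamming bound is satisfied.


V_q(n, t) = 277, q^n = 65536, Hamming bound = 236, |C| = 132 ≤ bound (satisfied).

Step 1: Compute V_q(n, t) = Σ_{j=0}^2 C(n, j) (q−1)^j.
  j = 0: C(8,0)·(3)^0 = 1·1 = 1.
  j = 1: C(8,1)·(3)^1 = 8·3 = 24.
  j = 2: C(8,2)·(3)^2 = 28·9 = 252.
  V_q(n, t) = 1 + 24 + 252 = 277.
Step 2: q^n = 4^8 = 65536.
Step 3: Hamming bound ⌊q^n / V_q(n,t)⌋ = ⌊65536/277⌋ = 236.
Step 4: Compare |C| = 132 to 236: satisfied.
The claimed |C| lies below the Hamming bound.


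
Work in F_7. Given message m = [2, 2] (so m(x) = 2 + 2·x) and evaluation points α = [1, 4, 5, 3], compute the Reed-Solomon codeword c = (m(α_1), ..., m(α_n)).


c = [4, 3, 5, 1]

Message polynomial: m(x) = 2 + 2·x (mod 7).
For each evaluation point α_i, compute m(α_i) mod 7:
  α_1 = 1: Horner steps 2 → 4, so m(1) = 4.
  α_2 = 4: Horner steps 2 → 3, so m(4) = 3.
  α_3 = 5: Horner steps 2 → 5, so m(5) = 5.
  α_4 = 3: Horner steps 2 → 1, so m(3) = 1.
Codeword c = [4, 3, 5, 1] ∈ F_7^4.


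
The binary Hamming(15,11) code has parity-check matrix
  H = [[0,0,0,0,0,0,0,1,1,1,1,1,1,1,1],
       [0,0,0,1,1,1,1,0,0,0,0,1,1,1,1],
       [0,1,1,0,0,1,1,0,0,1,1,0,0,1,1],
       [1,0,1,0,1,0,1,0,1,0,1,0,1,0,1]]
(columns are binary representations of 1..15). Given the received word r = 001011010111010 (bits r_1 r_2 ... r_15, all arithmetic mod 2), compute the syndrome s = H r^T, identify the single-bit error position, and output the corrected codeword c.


s = (1, 0, 1, 1)^T, error position = 11, corrected codeword c = 001011010101010

Compute s = H r^T mod 2 one row at a time:
  s_1 = 1 + 0 + 1 + 1 + 1 + 0 + 1 + 0 = 5 ≡ 1 (mod 2).
  s_2 = 0 + 1 + 1 + 0 + 1 + 0 + 1 + 0 = 4 ≡ 0 (mod 2).
  s_3 = 0 + 1 + 1 + 0 + 1 + 1 + 1 + 0 = 5 ≡ 1 (mod 2).
  s_4 = 0 + 1 + 1 + 0 + 0 + 1 + 0 + 0 = 3 ≡ 1 (mod 2).
s = (1, 0, 1, 1)^T — this equals column 11 of H (binary 1011), so error is at position 11.
Correct: flip bit 11 of r = 001011010111010 to get c = 001011010101010.


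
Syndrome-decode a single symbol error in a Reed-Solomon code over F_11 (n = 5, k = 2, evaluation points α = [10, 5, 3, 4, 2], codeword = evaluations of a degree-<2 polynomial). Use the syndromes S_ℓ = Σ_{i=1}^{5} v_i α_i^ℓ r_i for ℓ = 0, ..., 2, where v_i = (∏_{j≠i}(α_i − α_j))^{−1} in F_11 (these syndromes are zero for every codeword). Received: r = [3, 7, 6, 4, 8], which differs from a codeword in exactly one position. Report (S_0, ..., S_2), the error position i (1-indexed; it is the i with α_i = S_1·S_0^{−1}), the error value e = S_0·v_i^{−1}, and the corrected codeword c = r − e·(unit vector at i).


S = (9, 1, 5), error at position 2, error magnitude e = 5, c = [3, 2, 6, 4, 8].

Step 1: column multipliers v_i = (∏_{j≠i}(α_i − α_j))^{−1} mod 11.
  i = 1 (α = 10): (10−5)(10−3)(10−4)(10−2) = 5·7·6·8 = 1680 ≡ 8, so v_1 = 8^{−1} = 7 (mod 11).
  i = 2 (α = 5): (5−10)(5−3)(5−4)(5−2) = (−5)·2·1·3 = −30 ≡ 3, so v_2 = 3^{−1} = 4 (mod 11).
  i = 3 (α = 3): (3−10)(3−5)(3−4)(3−2) = (−7)·(−2)·(−1)·1 = −14 ≡ 8, so v_3 = 8^{−1} = 7 (mod 11).
  i = 4 (α = 4): (4−10)(4−5)(4−3)(4−2) = (−6)·(−1)·1·2 = 12 ≡ 1, so v_4 = 1^{−1} = 1 (mod 11).
  i = 5 (α = 2): (2−10)(2−5)(2−3)(2−4) = (−8)·(−3)·(−1)·(−2) = 48 ≡ 4, so v_5 = 4^{−1} = 3 (mod 11).
  v = [7, 4, 7, 1, 3].
Step 2: syndromes of r = [3, 7, 6, 4, 8] (all sums mod 11).
  S_0 = Σ v_i r_i = 7·3 + 4·7 + 7·6 + 1·4 + 3·8 = 119 ≡ 9.
  S_1 = Σ v_i α_i r_i = 7·10·3 + 4·5·7 + 7·3·6 + 1·4·4 + 3·2·8 = 540 ≡ 1.
  α_i^2 mod 11 = [1, 3, 9, 5, 4].
  S_2 = Σ v_i α_i^2 r_i = 7·1·3 + 4·3·7 + 7·9·6 + 1·5·4 + 3·4·8 = 599 ≡ 5.
  S = (9, 1, 5) ≠ 0, so r is not a codeword (an error is present).
Step 3: locate the error. For a single error e at position i, S_ℓ = v_i·e·α_i^ℓ, so α_err = S_1/S_0.
  S_0^{−1} = 9^{−1} = 5 (mod 11), so α_err = 1·5 = 5 ≡ 5 = α_2. Error position i = 2.
  Consistency check: S_2/S_1 = 5·1 = 5 ≡ 5 = α_err ✓ (single-error assumption holds).
Step 4: error magnitude e = S_0/v_2 = S_0·∏_{j≠2}(α_2 − α_j) = 9·3 = 27 ≡ 5 (mod 11).
Step 5: correct position 2: c_2 = r_2 − e = 7 − 5 ≡ 2 (mod 11). Hence c = [3, 2, 6, 4, 8].
  Check: interpolating c through the α_i gives m(x) = 1 + 9·x (degree < 2) with m(α_i) = c_i for every i, so c is indeed a codeword.


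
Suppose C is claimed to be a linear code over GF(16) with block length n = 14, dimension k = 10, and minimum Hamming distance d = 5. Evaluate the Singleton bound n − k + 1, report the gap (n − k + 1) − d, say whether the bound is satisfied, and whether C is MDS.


Singleton RHS = n − k + 1 = 5, slack = 0, bound satisfied, MDS.

Singleton bound: d ≤ n − k + 1.
Here n = 14, k = 10, so n − k + 1 = 5.
Given d = 5, check d ≤ 5: YES.
Slack = (n − k + 1) − d = 0.
The code is MDS (slack = 0).
Description: the claimed parameters are [14, 10, 5]_16; such a code would be MDS (meets Singleton bound).


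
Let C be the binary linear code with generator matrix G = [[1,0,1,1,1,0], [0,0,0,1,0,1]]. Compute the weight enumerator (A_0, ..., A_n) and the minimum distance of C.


Weight distribution: A_0 = 1, A_2 = 1, A_4 = 2. Minimum distance d = 2.

Enumerate all 2^2 = 4 messages m ∈ F_2^2.
For each, compute codeword c = mG in F_2^6, then tally its weight.
  m = 00 → c = 000000, weight = 0.
  m = 10 → c = 101110, weight = 4.
  m = 01 → c = 000101, weight = 2.
  m = 11 → c = 101011, weight = 4.
Tally weights:
  weight 0: 1 codewords.
  weight 2: 1 codewords.
  weight 4: 2 codewords.
Minimum distance d = smallest w > 0 with A_w > 0 = 2.
Sanity: Σ A_w = 4 = 2^2 = 4 ✓.


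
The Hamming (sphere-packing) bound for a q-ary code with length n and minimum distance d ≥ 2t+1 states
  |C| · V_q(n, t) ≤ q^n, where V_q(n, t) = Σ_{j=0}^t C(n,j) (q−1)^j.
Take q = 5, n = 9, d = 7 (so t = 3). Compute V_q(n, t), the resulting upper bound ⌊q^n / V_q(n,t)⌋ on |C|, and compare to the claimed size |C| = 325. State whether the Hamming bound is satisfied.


V_q(n, t) = 5989, q^n = 1953125, Hamming bound = 326, |C| = 325 ≤ bound (satisfied).

Step 1: Compute V_q(n, t) = Σ_{j=0}^3 C(n, j) (q−1)^j.
  j = 0: C(9,0)·(4)^0 = 1·1 = 1.
  j = 1: C(9,1)·(4)^1 = 9·4 = 36.
  j = 2: C(9,2)·(4)^2 = 36·16 = 576.
  j = 3: C(9,3)·(4)^3 = 84·64 = 5376.
  V_q(n, t) = 1 + 36 + 576 + 5376 = 5989.
Step 2: q^n = 5^9 = 1953125.
Step 3: Hamming bound ⌊q^n / V_q(n,t)⌋ = ⌊1953125/5989⌋ = 326.
Step 4: Compare |C| = 325 to 326: satisfied.
The claimed |C| lies below the Hamming bound.


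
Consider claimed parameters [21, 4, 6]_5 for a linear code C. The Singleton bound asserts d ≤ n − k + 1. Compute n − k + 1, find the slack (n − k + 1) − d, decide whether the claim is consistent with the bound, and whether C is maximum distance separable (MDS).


Singleton RHS = n − k + 1 = 18, slack = 12, bound satisfied, not MDS.

Singleton bound: d ≤ n − k + 1.
Here n = 21, k = 4, so n − k + 1 = 18.
Given d = 6, check d ≤ 18: YES.
Slack = (n − k + 1) − d = 12.
The code is NOT MDS (slack = 12 > 0).
Description: the claimed parameters are [21, 4, 6]_5; such a code would be non-MDS.


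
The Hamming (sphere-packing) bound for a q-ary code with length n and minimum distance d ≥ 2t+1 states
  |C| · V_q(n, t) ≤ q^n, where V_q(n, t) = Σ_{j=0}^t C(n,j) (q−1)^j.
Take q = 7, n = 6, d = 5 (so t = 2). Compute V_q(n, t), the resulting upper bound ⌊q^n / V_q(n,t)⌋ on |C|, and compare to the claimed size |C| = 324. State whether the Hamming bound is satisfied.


V_q(n, t) = 577, q^n = 117649, Hamming bound = 203, |C| = 324 > bound (violated).

Step 1: Compute V_q(n, t) = Σ_{j=0}^2 C(n, j) (q−1)^j.
  j = 0: C(6,0)·(6)^0 = 1·1 = 1.
  j = 1: C(6,1)·(6)^1 = 6·6 = 36.
  j = 2: C(6,2)·(6)^2 = 15·36 = 540.
  V_q(n, t) = 1 + 36 + 540 = 577.
Step 2: q^n = 7^6 = 117649.
Step 3: Hamming bound ⌊q^n / V_q(n,t)⌋ = ⌊117649/577⌋ = 203.
Step 4: Compare |C| = 324 to 203: violated.
The claimed |C| lies above the Hamming bound, so no 7-ary code of length 6 with d ≥ 5 can have 324 codewords.


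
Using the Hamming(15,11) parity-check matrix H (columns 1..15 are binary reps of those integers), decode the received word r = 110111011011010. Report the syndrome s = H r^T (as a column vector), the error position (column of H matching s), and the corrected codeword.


s = (1, 1, 0, 0)^T, error position = 12, corrected codeword c = 110111011010010

Compute s = H r^T mod 2 one row at a time:
  s_1 = 1 + 1 + 0 + 1 + 1 + 0 + 1 + 0 = 5 ≡ 1 (mod 2).
  s_2 = 1 + 1 + 1 + 0 + 1 + 0 + 1 + 0 = 5 ≡ 1 (mod 2).
  s_3 = 1 + 0 + 1 + 0 + 0 + 1 + 1 + 0 = 4 ≡ 0 (mod 2).
  s_4 = 1 + 0 + 1 + 0 + 1 + 1 + 0 + 0 = 4 ≡ 0 (mod 2).
s = (1, 1, 0, 0)^T — this equals column 12 of H (binary 1100), so error is at position 12.
Correct: flip bit 12 of r = 110111011011010 to get c = 110111011010010.


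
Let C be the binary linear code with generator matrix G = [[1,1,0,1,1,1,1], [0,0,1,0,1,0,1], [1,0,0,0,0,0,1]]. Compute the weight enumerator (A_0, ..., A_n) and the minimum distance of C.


Weight distribution: A_0 = 1, A_2 = 1, A_3 = 2, A_4 = 1, A_5 = 2, A_6 = 1. Minimum distance d = 2.

Enumerate all 2^3 = 8 messages m ∈ F_2^3.
For each, compute codeword c = mG in F_2^7, then tally its weight.
  m = 000 → c = 0000000, weight = 0.
  m = 100 → c = 1101111, weight = 6.
  m = 010 → c = 0010101, weight = 3.
  m = 110 → c = 1111010, weight = 5.
  m = 001 → c = 1000001, weight = 2.
  m = 101 → c = 0101110, weight = 4.
  m = 011 → c = 1010100, weight = 3.
  m = 111 → c = 0111011, weight = 5.
Tally weights:
  weight 0: 1 codewords.
  weight 2: 1 codewords.
  weight 3: 2 codewords.
  weight 4: 1 codewords.
  weight 5: 2 codewords.
  weight 6: 1 codewords.
Minimum distance d = smallest w > 0 with A_w > 0 = 2.
Sanity: Σ A_w = 8 = 2^3 = 8 ✓.


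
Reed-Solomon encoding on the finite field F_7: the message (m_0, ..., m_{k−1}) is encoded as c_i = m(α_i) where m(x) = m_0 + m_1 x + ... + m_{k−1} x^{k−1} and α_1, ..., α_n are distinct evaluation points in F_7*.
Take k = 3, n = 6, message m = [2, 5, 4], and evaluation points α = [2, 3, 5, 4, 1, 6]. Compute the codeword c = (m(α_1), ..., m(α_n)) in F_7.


c = [0, 4, 1, 2, 4, 1]

Message polynomial: m(x) = 2 + 5·x + 4·x^2 (mod 7).
For each evaluation point α_i, compute m(α_i) mod 7:
  α_1 = 2: Horner steps 4 → 6 → 0, so m(2) = 0.
  α_2 = 3: Horner steps 4 → 3 → 4, so m(3) = 4.
  α_3 = 5: Horner steps 4 → 4 → 1, so m(5) = 1.
  α_4 = 4: Horner steps 4 → 0 → 2, so m(4) = 2.
  α_5 = 1: Horner steps 4 → 2 → 4, so m(1) = 4.
  α_6 = 6: Horner steps 4 → 1 → 1, so m(6) = 1.
Codeword c = [0, 4, 1, 2, 4, 1] ∈ F_7^6.


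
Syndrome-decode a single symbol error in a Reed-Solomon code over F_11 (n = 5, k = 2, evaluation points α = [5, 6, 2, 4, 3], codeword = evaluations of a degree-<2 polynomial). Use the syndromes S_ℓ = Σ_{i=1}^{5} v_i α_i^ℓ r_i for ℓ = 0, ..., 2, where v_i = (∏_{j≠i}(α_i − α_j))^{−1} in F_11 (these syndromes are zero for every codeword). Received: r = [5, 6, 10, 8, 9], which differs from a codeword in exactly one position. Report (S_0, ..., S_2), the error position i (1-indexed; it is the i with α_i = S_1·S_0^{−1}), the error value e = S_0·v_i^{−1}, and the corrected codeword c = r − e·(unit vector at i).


S = (4, 9, 1), error at position 1, error magnitude e = 9, c = [7, 6, 10, 8, 9].

Step 1: column multipliers v_i = (∏_{j≠i}(α_i − α_j))^{−1} mod 11.
  i = 1 (α = 5): (5−6)(5−2)(5−4)(5−3) = (−1)·3·1·2 = −6 ≡ 5, so v_1 = 5^{−1} = 9 (mod 11).
  i = 2 (α = 6): (6−5)(6−2)(6−4)(6−3) = 1·4·2·3 = 24 ≡ 2, so v_2 = 2^{−1} = 6 (mod 11).
  i = 3 (α = 2): (2−5)(2−6)(2−4)(2−3) = (−3)·(−4)·(−2)·(−1) = 24 ≡ 2, so v_3 = 2^{−1} = 6 (mod 11).
  i = 4 (α = 4): (4−5)(4−6)(4−2)(4−3) = (−1)·(−2)·2·1 = 4 ≡ 4, so v_4 = 4^{−1} = 3 (mod 11).
  i = 5 (α = 3): (3−5)(3−6)(3−2)(3−4) = (−2)·(−3)·1·(−1) = −6 ≡ 5, so v_5 = 5^{−1} = 9 (mod 11).
  v = [9, 6, 6, 3, 9].
Step 2: syndromes of r = [5, 6, 10, 8, 9] (all sums mod 11).
  S_0 = Σ v_i r_i = 9·5 + 6·6 + 6·10 + 3·8 + 9·9 = 246 ≡ 4.
  S_1 = Σ v_i α_i r_i = 9·5·5 + 6·6·6 + 6·2·10 + 3·4·8 + 9·3·9 = 900 ≡ 9.
  α_i^2 mod 11 = [3, 3, 4, 5, 9].
  S_2 = Σ v_i α_i^2 r_i = 9·3·5 + 6·3·6 + 6·4·10 + 3·5·8 + 9·9·9 = 1332 ≡ 1.
  S = (4, 9, 1) ≠ 0, so r is not a codeword (an error is present).
Step 3: locate the error. For a single error e at position i, S_ℓ = v_i·e·α_i^ℓ, so α_err = S_1/S_0.
  S_0^{−1} = 4^{−1} = 3 (mod 11), so α_err = 9·3 = 27 ≡ 5 = α_1. Error position i = 1.
  Consistency check: S_2/S_1 = 1·5 = 5 ≡ 5 = α_err ✓ (single-error assumption holds).
Step 4: error magnitude e = S_0/v_1 = S_0·∏_{j≠1}(α_1 − α_j) = 4·5 = 20 ≡ 9 (mod 11).
Step 5: correct position 1: c_1 = r_1 − e = 5 − 9 ≡ 7 (mod 11). Hence c = [7, 6, 10, 8, 9].
  Check: interpolating c through the α_i gives m(x) = 1 + 10·x (degree < 2) with m(α_i) = c_i for every i, so c is indeed a codeword.


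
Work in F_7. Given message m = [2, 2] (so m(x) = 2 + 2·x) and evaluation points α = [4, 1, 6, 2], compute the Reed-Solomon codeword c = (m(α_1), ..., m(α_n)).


c = [3, 4, 0, 6]

Message polynomial: m(x) = 2 + 2·x (mod 7).
For each evaluation point α_i, compute m(α_i) mod 7:
  α_1 = 4: Horner steps 2 → 3, so m(4) = 3.
  α_2 = 1: Horner steps 2 → 4, so m(1) = 4.
  α_3 = 6: Horner steps 2 → 0, so m(6) = 0.
  α_4 = 2: Horner steps 2 → 6, so m(2) = 6.
Codeword c = [3, 4, 0, 6] ∈ F_7^4.


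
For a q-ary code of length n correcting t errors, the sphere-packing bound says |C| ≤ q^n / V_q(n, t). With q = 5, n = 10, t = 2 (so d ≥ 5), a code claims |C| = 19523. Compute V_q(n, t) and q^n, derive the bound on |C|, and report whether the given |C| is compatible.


V_q(n, t) = 761, q^n = 9765625, Hamming bound = 12832, |C| = 19523 > bound (violated).

Step 1: Compute V_q(n, t) = Σ_{j=0}^2 C(n, j) (q−1)^j.
  j = 0: C(10,0)·(4)^0 = 1·1 = 1.
  j = 1: C(10,1)·(4)^1 = 10·4 = 40.
  j = 2: C(10,2)·(4)^2 = 45·16 = 720.
  V_q(n, t) = 1 + 40 + 720 = 761.
Step 2: q^n = 5^10 = 9765625.
Step 3: Hamming bound ⌊q^n / V_q(n,t)⌋ = ⌊9765625/761⌋ = 12832.
Step 4: Compare |C| = 19523 to 12832: violated.
The claimed |C| lies above the Hamming bound, so no 5-ary code of length 10 with d ≥ 5 can have 19523 codewords.


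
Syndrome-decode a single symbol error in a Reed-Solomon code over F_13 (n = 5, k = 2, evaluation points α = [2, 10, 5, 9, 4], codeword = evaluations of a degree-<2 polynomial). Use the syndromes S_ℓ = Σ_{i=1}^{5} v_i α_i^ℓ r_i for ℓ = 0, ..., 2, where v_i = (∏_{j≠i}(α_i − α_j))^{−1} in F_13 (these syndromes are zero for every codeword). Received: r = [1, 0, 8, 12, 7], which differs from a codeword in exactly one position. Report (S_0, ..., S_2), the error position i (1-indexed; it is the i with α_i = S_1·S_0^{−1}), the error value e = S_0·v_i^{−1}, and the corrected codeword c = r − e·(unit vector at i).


S = (2, 4, 8), error at position 1, error magnitude e = 9, c = [5, 0, 8, 12, 7].

Step 1: column multipliers v_i = (∏_{j≠i}(α_i − α_j))^{−1} mod 13.
  i = 1 (α = 2): (2−10)(2−5)(2−9)(2−4) = (−8)·(−3)·(−7)·(−2) = 336 ≡ 11, so v_1 = 11^{−1} = 6 (mod 13).
  i = 2 (α = 10): (10−2)(10−5)(10−9)(10−4) = 8·5·1·6 = 240 ≡ 6, so v_2 = 6^{−1} = 11 (mod 13).
  i = 3 (α = 5): (5−2)(5−10)(5−9)(5−4) = 3·(−5)·(−4)·1 = 60 ≡ 8, so v_3 = 8^{−1} = 5 (mod 13).
  i = 4 (α = 9): (9−2)(9−10)(9−5)(9−4) = 7·(−1)·4·5 = −140 ≡ 3, so v_4 = 3^{−1} = 9 (mod 13).
  i = 5 (α = 4): (4−2)(4−10)(4−5)(4−9) = 2·(−6)·(−1)·(−5) = −60 ≡ 5, so v_5 = 5^{−1} = 8 (mod 13).
  v = [6, 11, 5, 9, 8].
Step 2: syndromes of r = [1, 0, 8, 12, 7] (all sums mod 13).
  S_0 = Σ v_i r_i = 6·1 + 11·0 + 5·8 + 9·12 + 8·7 = 210 ≡ 2.
  S_1 = Σ v_i α_i r_i = 6·2·1 + 11·10·0 + 5·5·8 + 9·9·12 + 8·4·7 = 1408 ≡ 4.
  α_i^2 mod 13 = [4, 9, 12, 3, 3].
  S_2 = Σ v_i α_i^2 r_i = 6·4·1 + 11·9·0 + 5·12·8 + 9·3·12 + 8·3·7 = 996 ≡ 8.
  S = (2, 4, 8) ≠ 0, so r is not a codeword (an error is present).
Step 3: locate the error. For a single error e at position i, S_ℓ = v_i·e·α_i^ℓ, so α_err = S_1/S_0.
  S_0^{−1} = 2^{−1} = 7 (mod 13), so α_err = 4·7 = 28 ≡ 2 = α_1. Error position i = 1.
  Consistency check: S_2/S_1 = 8·10 = 80 ≡ 2 = α_err ✓ (single-error assumption holds).
Step 4: error magnitude e = S_0/v_1 = S_0·∏_{j≠1}(α_1 − α_j) = 2·11 = 22 ≡ 9 (mod 13).
Step 5: correct position 1: c_1 = r_1 − e = 1 − 9 ≡ 5 (mod 13). Hence c = [5, 0, 8, 12, 7].
  Check: interpolating c through the α_i gives m(x) = 3 + 1·x (degree < 2) with m(α_i) = c_i for every i, so c is indeed a codeword.


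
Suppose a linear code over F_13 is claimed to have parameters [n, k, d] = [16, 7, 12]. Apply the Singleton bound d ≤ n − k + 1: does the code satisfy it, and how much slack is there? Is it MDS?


Singleton RHS = n − k + 1 = 10, slack = -2, bound violated (no such code; not MDS).

Singleton bound: d ≤ n − k + 1.
Here n = 16, k = 7, so n − k + 1 = 10.
Given d = 12, check d ≤ 10: NO.
Slack = (n − k + 1) − d = -2.
The slack is negative: d = 12 exceeds n − k + 1 = 10 by 2, so the Singleton bound is violated and no linear [16, 7, 12]_13 code can exist. In particular it is not MDS (MDS requires d = n − k + 1 exactly).
Description: the claimed parameters are [16, 7, 12]_13; such a code would be impossible (violates the Singleton bound).


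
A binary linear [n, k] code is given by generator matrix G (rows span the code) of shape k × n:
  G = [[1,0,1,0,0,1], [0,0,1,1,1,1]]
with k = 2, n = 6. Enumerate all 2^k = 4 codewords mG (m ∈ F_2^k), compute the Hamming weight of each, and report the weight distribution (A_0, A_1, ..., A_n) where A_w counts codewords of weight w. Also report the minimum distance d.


Weight distribution: A_0 = 1, A_3 = 2, A_4 = 1. Minimum distance d = 3.

Enumerate all 2^2 = 4 messages m ∈ F_2^2.
For each, compute codeword c = mG in F_2^6, then tally its weight.
  m = 00 → c = 000000, weight = 0.
  m = 10 → c = 101001, weight = 3.
  m = 01 → c = 001111, weight = 4.
  m = 11 → c = 100110, weight = 3.
Tally weights:
  weight 0: 1 codewords.
  weight 3: 2 codewords.
  weight 4: 1 codewords.
Minimum distance d = smallest w > 0 with A_w > 0 = 3.
Sanity: Σ A_w = 4 = 2^2 = 4 ✓.


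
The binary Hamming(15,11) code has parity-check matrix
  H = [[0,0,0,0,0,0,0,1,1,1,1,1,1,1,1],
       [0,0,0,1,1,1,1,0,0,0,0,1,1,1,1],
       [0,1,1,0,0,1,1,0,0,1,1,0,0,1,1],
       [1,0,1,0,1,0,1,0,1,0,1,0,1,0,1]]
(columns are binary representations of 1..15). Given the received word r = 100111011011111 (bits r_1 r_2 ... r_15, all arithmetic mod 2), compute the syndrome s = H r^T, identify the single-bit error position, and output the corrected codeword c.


s = (1, 1, 0, 0)^T, error position = 12, corrected codeword c = 100111011010111

Compute s = H r^T mod 2 one row at a time:
  s_1 = 1 + 1 + 0 + 1 + 1 + 1 + 1 + 1 = 7 ≡ 1 (mod 2).
  s_2 = 1 + 1 + 1 + 0 + 1 + 1 + 1 + 1 = 7 ≡ 1 (mod 2).
  s_3 = 0 + 0 + 1 + 0 + 0 + 1 + 1 + 1 = 4 ≡ 0 (mod 2).
  s_4 = 1 + 0 + 1 + 0 + 1 + 1 + 1 + 1 = 6 ≡ 0 (mod 2).
s = (1, 1, 0, 0)^T — this equals column 12 of H (binary 1100), so error is at position 12.
Correct: flip bit 12 of r = 100111011011111 to get c = 100111011010111.


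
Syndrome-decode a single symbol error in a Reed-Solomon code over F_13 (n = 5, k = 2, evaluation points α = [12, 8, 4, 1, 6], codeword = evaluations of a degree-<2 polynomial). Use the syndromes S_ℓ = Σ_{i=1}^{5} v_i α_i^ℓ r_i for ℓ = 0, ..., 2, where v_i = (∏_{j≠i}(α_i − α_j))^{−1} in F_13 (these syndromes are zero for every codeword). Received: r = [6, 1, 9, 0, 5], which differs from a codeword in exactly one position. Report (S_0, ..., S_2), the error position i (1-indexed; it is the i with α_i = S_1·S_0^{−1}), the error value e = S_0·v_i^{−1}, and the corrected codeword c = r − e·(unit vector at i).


S = (1, 1, 1), error at position 4, error magnitude e = 11, c = [6, 1, 9, 2, 5].

Step 1: column multipliers v_i = (∏_{j≠i}(α_i − α_j))^{−1} mod 13.
  i = 1 (α = 12): (12−8)(12−4)(12−1)(12−6) = 4·8·11·6 = 2112 ≡ 6, so v_1 = 6^{−1} = 11 (mod 13).
  i = 2 (α = 8): (8−12)(8−4)(8−1)(8−6) = (−4)·4·7·2 = −224 ≡ 10, so v_2 = 10^{−1} = 4 (mod 13).
  i = 3 (α = 4): (4−12)(4−8)(4−1)(4−6) = (−8)·(−4)·3·(−2) = −192 ≡ 3, so v_3 = 3^{−1} = 9 (mod 13).
  i = 4 (α = 1): (1−12)(1−8)(1−4)(1−6) = (−11)·(−7)·(−3)·(−5) = 1155 ≡ 11, so v_4 = 11^{−1} = 6 (mod 13).
  i = 5 (α = 6): (6−12)(6−8)(6−4)(6−1) = (−6)·(−2)·2·5 = 120 ≡ 3, so v_5 = 3^{−1} = 9 (mod 13).
  v = [11, 4, 9, 6, 9].
Step 2: syndromes of r = [6, 1, 9, 0, 5] (all sums mod 13).
  S_0 = Σ v_i r_i = 11·6 + 4·1 + 9·9 + 6·0 + 9·5 = 196 ≡ 1.
  S_1 = Σ v_i α_i r_i = 11·12·6 + 4·8·1 + 9·4·9 + 6·1·0 + 9·6·5 = 1418 ≡ 1.
  α_i^2 mod 13 = [1, 12, 3, 1, 10].
  S_2 = Σ v_i α_i^2 r_i = 11·1·6 + 4·12·1 + 9·3·9 + 6·1·0 + 9·10·5 = 807 ≡ 1.
  S = (1, 1, 1) ≠ 0, so r is not a codeword (an error is present).
Step 3: locate the error. For a single error e at position i, S_ℓ = v_i·e·α_i^ℓ, so α_err = S_1/S_0.
  S_0^{−1} = 1^{−1} = 1 (mod 13), so α_err = 1·1 = 1 ≡ 1 = α_4. Error position i = 4.
  Consistency check: S_2/S_1 = 1·1 = 1 ≡ 1 = α_err ✓ (single-error assumption holds).
Step 4: error magnitude e = S_0/v_4 = S_0·∏_{j≠4}(α_4 − α_j) = 1·11 = 11 ≡ 11 (mod 13).
Step 5: correct position 4: c_4 = r_4 − e = 0 − 11 ≡ 2 (mod 13). Hence c = [6, 1, 9, 2, 5].
  Check: interpolating c through the α_i gives m(x) = 4 + 11·x (degree < 2) with m(α_i) = c_i for every i, so c is indeed a codeword.


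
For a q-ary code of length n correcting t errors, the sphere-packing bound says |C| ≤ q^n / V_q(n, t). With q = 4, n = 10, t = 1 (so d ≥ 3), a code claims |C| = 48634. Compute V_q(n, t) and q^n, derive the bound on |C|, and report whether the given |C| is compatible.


V_q(n, t) = 31, q^n = 1048576, Hamming bound = 33825, |C| = 48634 > bound (violated).

Step 1: Compute V_q(n, t) = Σ_{j=0}^1 C(n, j) (q−1)^j.
  j = 0: C(10,0)·(3)^0 = 1·1 = 1.
  j = 1: C(10,1)·(3)^1 = 10·3 = 30.
  V_q(n, t) = 1 + 30 = 31.
Step 2: q^n = 4^10 = 1048576.
Step 3: Hamming bound ⌊q^n / V_q(n,t)⌋ = ⌊1048576/31⌋ = 33825.
Step 4: Compare |C| = 48634 to 33825: violated.
The claimed |C| lies above the Hamming bound, so no 4-ary code of length 10 with d ≥ 3 can have 48634 codewords.


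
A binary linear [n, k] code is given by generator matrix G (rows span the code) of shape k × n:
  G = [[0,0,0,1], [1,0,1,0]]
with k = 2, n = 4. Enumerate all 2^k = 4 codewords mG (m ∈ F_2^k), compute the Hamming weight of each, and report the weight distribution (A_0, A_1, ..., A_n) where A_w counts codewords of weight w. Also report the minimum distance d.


Weight distribution: A_0 = 1, A_1 = 1, A_2 = 1, A_3 = 1. Minimum distance d = 1.

Enumerate all 2^2 = 4 messages m ∈ F_2^2.
For each, compute codeword c = mG in F_2^4, then tally its weight.
  m = 00 → c = 0000, weight = 0.
  m = 10 → c = 0001, weight = 1.
  m = 01 → c = 1010, weight = 2.
  m = 11 → c = 1011, weight = 3.
Tally weights:
  weight 0: 1 codewords.
  weight 1: 1 codewords.
  weight 2: 1 codewords.
  weight 3: 1 codewords.
Minimum distance d = smallest w > 0 with A_w > 0 = 1.
Sanity: Σ A_w = 4 = 2^2 = 4 ✓.
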